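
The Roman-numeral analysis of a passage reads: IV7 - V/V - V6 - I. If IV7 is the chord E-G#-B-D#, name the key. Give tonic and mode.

B major

IV7 is given as E-G#-B-D# — a major seventh chord with root E.
IV7 on E implies E is the subdominant; that puts the tonic at B, and the uppercase numeral fits major mode.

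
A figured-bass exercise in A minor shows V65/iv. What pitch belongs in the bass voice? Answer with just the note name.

C#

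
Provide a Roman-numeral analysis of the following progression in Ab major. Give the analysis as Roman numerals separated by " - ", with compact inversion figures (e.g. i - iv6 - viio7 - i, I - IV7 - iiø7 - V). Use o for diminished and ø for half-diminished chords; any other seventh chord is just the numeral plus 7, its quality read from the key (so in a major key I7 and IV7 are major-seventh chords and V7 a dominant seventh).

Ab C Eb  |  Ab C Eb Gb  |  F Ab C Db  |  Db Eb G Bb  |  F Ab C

Ab-C-Eb has root Ab, degree 1 in Ab major, so I.
Ab-C-Eb-Gb: a dominant seventh chord on Ab, the applied dominant of IV → V7/IV.
F-Ab-C-Db: root Db is the subdominant; major seventh chord there is IV65.
Db-Eb-G-Bb: root Eb is the dominant; dominant seventh chord there is V42.
F-Ab-C: root F is the submediant; minor triad there is vi.

I - V7/IV - IV65 - V42 - vi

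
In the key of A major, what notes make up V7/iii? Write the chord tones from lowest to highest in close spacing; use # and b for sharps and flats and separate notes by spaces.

G# B# D# F#

V7/iii is a secondary dominant — the dominant seventh of iii. iii in A major is C#, so the applied chord's root is G#, a perfect fifth above.
Building a dominant seventh chord on G# gives G#-B#-D#-F#.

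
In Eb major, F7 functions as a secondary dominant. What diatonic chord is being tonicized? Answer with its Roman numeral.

V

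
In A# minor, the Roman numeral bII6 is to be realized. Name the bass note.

bII in A# minor has root B; the chord is B-D#-F#.
The figure 6 means first inversion — the third is in the bass.

D#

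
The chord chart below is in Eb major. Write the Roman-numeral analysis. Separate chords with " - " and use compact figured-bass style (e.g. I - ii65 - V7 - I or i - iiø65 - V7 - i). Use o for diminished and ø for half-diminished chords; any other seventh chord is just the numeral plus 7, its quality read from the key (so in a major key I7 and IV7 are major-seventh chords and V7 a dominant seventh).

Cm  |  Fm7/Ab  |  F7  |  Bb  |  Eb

vi - ii65 - V7/V - V - I

Cm: minor triad on C = scale degree 6 → vi.
Fm7/Ab has root F, degree 2 in Eb major, so ii65.
F7: a dominant seventh chord on F, the applied dominant of V → V7/V.
Bb has root Bb, degree 5 in Eb major, so V.
Eb: root Eb is the tonic; major triad there is I.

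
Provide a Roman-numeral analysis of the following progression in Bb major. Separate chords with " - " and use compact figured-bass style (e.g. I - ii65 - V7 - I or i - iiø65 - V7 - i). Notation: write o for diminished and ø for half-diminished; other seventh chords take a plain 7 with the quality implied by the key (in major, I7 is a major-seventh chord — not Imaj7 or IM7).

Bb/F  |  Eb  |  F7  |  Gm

Bb/F: major triad on Bb = scale degree 1 → I64.
Eb has root Eb, degree 4 in Bb major, so IV.
F7: root F is the dominant; dominant seventh chord there is V7.
Gm has root G, degree 6 in Bb major, so vi.

I64 - IV - V7 - vi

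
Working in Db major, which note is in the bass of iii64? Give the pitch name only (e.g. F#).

iii in Db major has root F; the chord is F-Ab-C.
The figure 64 means second inversion — the fifth is in the bass.

C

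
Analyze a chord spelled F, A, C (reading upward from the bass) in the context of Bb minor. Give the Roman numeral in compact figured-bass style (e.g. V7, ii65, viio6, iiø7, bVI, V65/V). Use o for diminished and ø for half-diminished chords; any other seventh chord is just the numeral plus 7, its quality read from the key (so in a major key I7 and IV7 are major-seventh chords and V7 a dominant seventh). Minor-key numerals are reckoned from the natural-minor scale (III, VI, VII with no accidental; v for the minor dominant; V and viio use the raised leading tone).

V

Stacked in thirds the chord is F-A-C: a major triad on F.
In Bb minor, F is the dominant; the diatonic major triad there is V.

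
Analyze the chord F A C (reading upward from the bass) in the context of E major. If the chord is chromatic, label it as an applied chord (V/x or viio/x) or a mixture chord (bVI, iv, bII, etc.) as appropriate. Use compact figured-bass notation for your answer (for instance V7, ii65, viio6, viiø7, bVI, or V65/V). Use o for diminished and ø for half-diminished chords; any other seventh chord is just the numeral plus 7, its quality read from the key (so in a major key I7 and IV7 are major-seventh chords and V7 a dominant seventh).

The pitches F-A-C form a major triad rooted on F.
F is the lowered second degree of E major (diatonic 2 would be F#). This is the Neapolitan chord — a major triad on the lowered second degree.

bII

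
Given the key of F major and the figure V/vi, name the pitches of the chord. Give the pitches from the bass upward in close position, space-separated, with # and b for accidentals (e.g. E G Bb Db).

A C# E

V/vi is a secondary dominant — the dominant triad of vi. vi in F major is D, so the applied chord's root is A, a perfect fifth above.
Building a major triad on A gives A-C#-E.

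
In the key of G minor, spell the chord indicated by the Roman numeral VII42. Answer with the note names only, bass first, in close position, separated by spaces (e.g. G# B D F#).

The numeral's case and figure indicate a dominant seventh chord. In G minor its root, scale degree 7, is F.
That chord is spelled F-A-C-Eb.
With the 42 figure the chord is in third inversion; from the bass Eb upward in close position it reads Eb-F-A-C.

Eb F A C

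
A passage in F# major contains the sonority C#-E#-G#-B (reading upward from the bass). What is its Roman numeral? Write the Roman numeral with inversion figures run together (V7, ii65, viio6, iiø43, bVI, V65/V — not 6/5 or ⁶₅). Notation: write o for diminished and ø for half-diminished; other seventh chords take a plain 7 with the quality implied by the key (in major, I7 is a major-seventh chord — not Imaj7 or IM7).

Stacked in thirds the chord is C#-E#-G#-B: a dominant seventh chord on C#.
In F# major, C# is the dominant; the diatonic dominant seventh chord there is V7.

V7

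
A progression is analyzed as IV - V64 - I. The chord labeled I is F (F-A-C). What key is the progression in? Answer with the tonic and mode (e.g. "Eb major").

F major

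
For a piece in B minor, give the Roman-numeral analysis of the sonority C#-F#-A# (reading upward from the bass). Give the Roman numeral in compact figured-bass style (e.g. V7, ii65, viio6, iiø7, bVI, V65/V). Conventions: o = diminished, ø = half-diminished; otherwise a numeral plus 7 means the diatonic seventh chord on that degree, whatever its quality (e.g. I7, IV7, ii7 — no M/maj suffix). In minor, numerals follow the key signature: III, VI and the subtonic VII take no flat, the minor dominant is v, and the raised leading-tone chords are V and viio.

V64

Stacked in thirds the chord is F#-A#-C#: a major triad on F#.
In B minor, F# is the dominant; the diatonic major triad there is V.
With C# in the bass the chord is in second inversion, so the figured bass is 64.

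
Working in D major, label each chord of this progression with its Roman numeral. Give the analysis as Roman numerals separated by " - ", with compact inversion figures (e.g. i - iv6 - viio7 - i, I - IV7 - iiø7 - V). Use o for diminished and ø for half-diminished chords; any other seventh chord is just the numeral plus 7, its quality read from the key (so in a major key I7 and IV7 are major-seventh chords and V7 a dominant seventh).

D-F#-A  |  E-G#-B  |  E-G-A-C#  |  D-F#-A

I - V/V - V43 - I

D-F#-A: major triad on D = scale degree 1 → I.
E-G#-B: a major triad on E, the applied dominant of V → V/V.
E-G-A-C#: root A is the dominant; dominant seventh chord there is V43.
D-F#-A: root D is the tonic; major triad there is I.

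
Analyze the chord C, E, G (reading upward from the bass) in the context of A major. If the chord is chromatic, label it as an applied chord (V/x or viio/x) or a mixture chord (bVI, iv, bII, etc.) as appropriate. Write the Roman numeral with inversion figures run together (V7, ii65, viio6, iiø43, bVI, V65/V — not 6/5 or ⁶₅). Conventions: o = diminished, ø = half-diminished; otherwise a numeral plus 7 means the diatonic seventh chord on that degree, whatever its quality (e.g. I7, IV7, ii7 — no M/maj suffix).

The pitches C-E-G form a major triad rooted on C.
C is the lowered third degree of A major (diatonic 3 would be C#). This is a major triad on the lowered third degree, borrowed from the parallel minor.

bIII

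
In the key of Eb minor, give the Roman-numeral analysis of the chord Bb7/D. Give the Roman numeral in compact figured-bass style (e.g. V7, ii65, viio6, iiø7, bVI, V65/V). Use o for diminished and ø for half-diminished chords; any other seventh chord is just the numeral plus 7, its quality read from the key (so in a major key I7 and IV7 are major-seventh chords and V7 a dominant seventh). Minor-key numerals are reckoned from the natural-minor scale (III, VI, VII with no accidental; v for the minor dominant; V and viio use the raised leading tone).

V65

The pitches Bb-D-F-Ab form a dominant seventh chord rooted on Bb.
Bb is scale degree 5 in Eb minor, and a dominant seventh chord on that degree is written V7.
With D in the bass the chord is in first inversion, so the figured bass is 65.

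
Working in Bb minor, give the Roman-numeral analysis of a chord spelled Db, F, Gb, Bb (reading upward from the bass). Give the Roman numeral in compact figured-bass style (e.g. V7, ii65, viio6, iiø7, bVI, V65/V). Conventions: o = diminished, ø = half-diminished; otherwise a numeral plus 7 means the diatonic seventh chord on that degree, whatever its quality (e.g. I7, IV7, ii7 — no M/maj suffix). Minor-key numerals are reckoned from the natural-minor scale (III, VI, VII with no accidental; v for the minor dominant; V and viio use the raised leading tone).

VI43

Stacked in thirds the chord is Gb-Bb-Db-F: a major seventh chord on Gb.
Gb is scale degree 6 in Bb minor, and a major seventh chord on that degree is written VI7.
With Db in the bass the chord is in second inversion, so the figured bass is 43.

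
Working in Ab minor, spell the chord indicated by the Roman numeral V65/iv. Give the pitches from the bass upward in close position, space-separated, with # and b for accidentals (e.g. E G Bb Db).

The slash means an applied dominant: we want the dominant of iv. In Ab minor, iv is Db minor, and its dominant is built on Ab.
Building a dominant seventh chord on Ab gives Ab-C-Eb-Gb.
The figured bass 65 indicates first inversion, placing the third (C) in the bass: C-Eb-Gb-Ab.

C Eb Gb Ab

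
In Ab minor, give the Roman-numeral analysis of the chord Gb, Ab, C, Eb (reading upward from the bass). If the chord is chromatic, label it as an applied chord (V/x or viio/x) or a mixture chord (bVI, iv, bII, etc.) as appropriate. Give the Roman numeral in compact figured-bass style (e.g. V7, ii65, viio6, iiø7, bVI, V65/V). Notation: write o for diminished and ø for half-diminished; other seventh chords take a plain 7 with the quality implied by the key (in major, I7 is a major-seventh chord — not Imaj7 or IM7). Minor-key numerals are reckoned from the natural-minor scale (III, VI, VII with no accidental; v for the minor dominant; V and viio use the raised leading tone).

The pitches Ab-C-Eb-Gb form a dominant seventh chord rooted on Ab.
Ab is not a diatonic chord root with this quality in Ab minor, but it lies a perfect fifth above Db (iv), so the chord functions as an applied dominant of iv.
With Gb in the bass the chord is in third inversion, so the figured bass is 42.

V42/iv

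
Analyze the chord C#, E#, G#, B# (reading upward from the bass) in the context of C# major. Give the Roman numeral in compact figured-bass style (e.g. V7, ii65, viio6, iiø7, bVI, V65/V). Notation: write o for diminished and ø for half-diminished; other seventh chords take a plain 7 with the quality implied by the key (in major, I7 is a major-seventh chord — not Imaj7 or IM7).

The pitches C#-E#-G#-B# form a major seventh chord rooted on C#.
C# is scale degree 1 in C# major, and a major seventh chord on that degree is written I7.

I7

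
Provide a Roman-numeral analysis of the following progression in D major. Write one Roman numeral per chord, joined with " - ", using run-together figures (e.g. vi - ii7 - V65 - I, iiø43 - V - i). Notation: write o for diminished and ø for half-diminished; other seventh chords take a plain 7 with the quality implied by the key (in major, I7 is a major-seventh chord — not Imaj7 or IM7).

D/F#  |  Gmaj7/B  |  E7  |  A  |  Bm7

D/F#: root D is the tonic; major triad there is I6.
Gmaj7/B: root G is the subdominant; major seventh chord there is IV65.
E7: a dominant seventh chord on E, the applied dominant of V → V7/V.
A: major triad on A = scale degree 5 → V.
Bm7: root B is the submediant; minor seventh chord there is vi7.

I6 - IV65 - V7/V - V - vi7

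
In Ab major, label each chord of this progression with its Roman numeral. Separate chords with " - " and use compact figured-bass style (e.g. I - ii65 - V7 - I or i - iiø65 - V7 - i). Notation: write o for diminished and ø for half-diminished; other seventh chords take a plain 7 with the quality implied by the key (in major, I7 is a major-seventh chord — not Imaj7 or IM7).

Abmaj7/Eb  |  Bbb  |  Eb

I43 - bII - V

Abmaj7/Eb: major seventh chord on Ab = scale degree 1 → I43.
Bbb: Bbb with this quality isn't in the key; a major triad on b2 is the Neapolitan chord, bII.
Eb: major triad on Eb = scale degree 5 → V.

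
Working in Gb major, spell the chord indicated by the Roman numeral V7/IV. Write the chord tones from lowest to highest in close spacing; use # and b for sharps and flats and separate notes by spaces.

The slash means an applied dominant: we want the dominant of IV. In Gb major, IV is Cb major, and its dominant is built on Gb.
Building a dominant seventh chord on Gb gives Gb-Bb-Db-Fb.

Gb Bb Db Fb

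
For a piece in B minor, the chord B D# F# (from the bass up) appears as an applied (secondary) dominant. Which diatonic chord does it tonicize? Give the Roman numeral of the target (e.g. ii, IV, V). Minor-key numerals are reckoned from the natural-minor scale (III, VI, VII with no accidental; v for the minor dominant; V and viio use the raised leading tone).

The chord is a major triad on B.
A dominant resolves down a perfect fifth: B → E. In B minor, E is scale degree 4, i.e. iv.

iv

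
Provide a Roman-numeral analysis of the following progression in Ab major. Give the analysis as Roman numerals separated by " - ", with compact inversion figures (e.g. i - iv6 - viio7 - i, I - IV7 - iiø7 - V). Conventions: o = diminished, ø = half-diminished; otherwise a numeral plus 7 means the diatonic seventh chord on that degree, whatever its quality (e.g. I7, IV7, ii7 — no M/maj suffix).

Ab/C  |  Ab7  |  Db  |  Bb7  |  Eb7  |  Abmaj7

I6 - V7/IV - IV - V7/V - V7 - I7

Ab/C has root Ab, degree 1 in Ab major, so I6.
Ab7 is the secondary dominant of IV (dominant seventh chord on Ab): V7/IV.
Db has root Db, degree 4 in Ab major, so IV.
Bb7: chromatic; Bb is V of V, so V7/V.
Eb7: root Eb is the dominant; dominant seventh chord there is V7.
Abmaj7 has root Ab, degree 1 in Ab major, so I7.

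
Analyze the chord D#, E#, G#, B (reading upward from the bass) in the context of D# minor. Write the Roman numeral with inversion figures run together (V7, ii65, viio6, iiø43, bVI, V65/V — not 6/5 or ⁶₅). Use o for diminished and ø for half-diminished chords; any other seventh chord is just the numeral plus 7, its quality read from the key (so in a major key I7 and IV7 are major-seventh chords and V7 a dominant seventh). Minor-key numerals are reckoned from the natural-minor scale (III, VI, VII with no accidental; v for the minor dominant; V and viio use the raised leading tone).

iiø42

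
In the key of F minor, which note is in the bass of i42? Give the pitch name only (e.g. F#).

Eb

i in F minor has root F; the chord is F-Ab-C-Eb.
The figure 42 means third inversion — the seventh is in the bass.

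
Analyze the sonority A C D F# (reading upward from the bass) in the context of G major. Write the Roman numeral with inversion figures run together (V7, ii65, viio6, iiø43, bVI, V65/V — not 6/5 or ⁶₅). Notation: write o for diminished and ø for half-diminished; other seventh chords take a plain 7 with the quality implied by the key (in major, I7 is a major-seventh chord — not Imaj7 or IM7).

V43

The pitches D-F#-A-C form a dominant seventh chord rooted on D.
D is scale degree 5 in G major, and a dominant seventh chord on that degree is written V7.
With A in the bass the chord is in second inversion, so the figured bass is 43.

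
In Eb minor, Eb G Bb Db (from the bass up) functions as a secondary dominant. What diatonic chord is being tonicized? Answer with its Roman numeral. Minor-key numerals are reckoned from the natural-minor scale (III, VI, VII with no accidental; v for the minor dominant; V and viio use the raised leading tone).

The chord is a dominant seventh chord on Eb.
A dominant resolves down a perfect fifth: Eb → Ab. In Eb minor, Ab is scale degree 4, i.e. iv.

iv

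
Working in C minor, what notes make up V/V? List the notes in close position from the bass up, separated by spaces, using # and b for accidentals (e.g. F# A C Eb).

V/V is a secondary dominant — the dominant triad of V. V in C minor is G, so the applied chord's root is D, a perfect fifth above.
Building a major triad on D gives D-F#-A.

D F# A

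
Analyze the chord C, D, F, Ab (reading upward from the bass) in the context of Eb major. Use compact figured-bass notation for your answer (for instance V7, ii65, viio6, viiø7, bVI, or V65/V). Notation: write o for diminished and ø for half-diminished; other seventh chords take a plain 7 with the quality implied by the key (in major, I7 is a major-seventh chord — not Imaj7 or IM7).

Stacked in thirds the chord is D-F-Ab-C: a half-diminished seventh chord on D.
In Eb major, D is the leading tone; the diatonic half-diminished seventh chord there is viiø7.
With C in the bass the chord is in third inversion, so the figured bass is 42.

viiø42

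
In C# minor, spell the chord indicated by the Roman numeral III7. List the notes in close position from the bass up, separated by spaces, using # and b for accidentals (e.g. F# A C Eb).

E G# B D#

The numeral's case and figure indicate a major seventh chord. In C# minor its root, the third degree, is E.
That chord is spelled E-G#-B-D#.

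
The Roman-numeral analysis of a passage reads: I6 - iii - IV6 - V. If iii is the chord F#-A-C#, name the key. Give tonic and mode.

D major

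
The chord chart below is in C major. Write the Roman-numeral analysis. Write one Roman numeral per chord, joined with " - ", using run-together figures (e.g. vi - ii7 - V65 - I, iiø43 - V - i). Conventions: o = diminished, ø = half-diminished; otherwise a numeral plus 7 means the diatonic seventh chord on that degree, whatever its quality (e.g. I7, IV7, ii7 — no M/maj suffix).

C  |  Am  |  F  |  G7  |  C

C has root C, degree 1 in C major, so I.
Am: root A is the submediant; minor triad there is vi.
F: major triad on F = scale degree 4 → IV.
G7 has root G, degree 5 in C major, so V7.
C: root C is the tonic; major triad there is I.

I - vi - IV - V7 - I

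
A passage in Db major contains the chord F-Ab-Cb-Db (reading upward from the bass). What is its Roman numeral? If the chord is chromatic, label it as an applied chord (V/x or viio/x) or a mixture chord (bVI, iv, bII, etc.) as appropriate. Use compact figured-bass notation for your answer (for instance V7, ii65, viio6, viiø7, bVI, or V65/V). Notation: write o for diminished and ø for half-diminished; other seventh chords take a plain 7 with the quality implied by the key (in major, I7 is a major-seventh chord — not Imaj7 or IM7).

V65/IV

The pitches Db-F-Ab-Cb form a dominant seventh chord rooted on Db.
Db is not a diatonic chord root with this quality in Db major, but it lies a perfect fifth above Gb (IV), so the chord functions as an applied dominant of IV.
With F in the bass the chord is in first inversion, so the figured bass is 65.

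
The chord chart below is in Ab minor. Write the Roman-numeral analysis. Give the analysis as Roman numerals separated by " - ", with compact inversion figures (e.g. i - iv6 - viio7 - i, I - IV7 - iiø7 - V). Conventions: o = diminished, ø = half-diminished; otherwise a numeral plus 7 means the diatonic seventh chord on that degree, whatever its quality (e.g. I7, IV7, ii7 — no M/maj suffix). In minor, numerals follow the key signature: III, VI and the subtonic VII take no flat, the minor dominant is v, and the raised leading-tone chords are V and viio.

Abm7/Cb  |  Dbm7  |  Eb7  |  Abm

Abm7/Cb: root Ab is the tonic; minor seventh chord there is i65.
Dbm7: root Db is the subdominant; minor seventh chord there is iv7.
Eb7: dominant seventh chord on Eb = scale degree 5 → V7.
Abm has root Ab, degree 1 in Ab minor, so i.

i65 - iv7 - V7 - i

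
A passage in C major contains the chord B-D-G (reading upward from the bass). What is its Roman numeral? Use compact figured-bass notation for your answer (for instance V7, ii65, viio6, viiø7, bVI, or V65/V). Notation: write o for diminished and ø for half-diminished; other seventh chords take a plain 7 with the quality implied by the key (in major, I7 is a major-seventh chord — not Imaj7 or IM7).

V6

Stacked in thirds the chord is G-B-D: a major triad on G.
In C major, G is the dominant; the diatonic major triad there is V.
With B in the bass the chord is in first inversion, so the figured bass is 6.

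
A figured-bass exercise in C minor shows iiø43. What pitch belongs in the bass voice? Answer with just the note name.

iiø in C minor has root D; the chord is D-F-Ab-C.
The figure 43 means second inversion — the fifth is in the bass.

Ab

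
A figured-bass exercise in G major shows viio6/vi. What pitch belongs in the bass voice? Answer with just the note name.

The applied chord viio6/vi is rooted on D#: D#-F#-A.
The figure 6 means first inversion — the third is in the bass.

F#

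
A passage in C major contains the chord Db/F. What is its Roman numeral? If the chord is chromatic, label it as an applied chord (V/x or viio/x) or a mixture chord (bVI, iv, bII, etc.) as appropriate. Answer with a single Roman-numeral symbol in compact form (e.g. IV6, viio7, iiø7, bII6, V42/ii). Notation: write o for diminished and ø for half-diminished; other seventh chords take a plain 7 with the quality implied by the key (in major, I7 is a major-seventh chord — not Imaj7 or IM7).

The pitches Db-F-Ab form a major triad rooted on Db.
Db is the lowered second degree of C major (diatonic 2 would be D). This is the Neapolitan sixth — a major triad on the lowered second degree, here in its customary first inversion.
With F in the bass the chord is in first inversion, so the figured bass is 6.

bII6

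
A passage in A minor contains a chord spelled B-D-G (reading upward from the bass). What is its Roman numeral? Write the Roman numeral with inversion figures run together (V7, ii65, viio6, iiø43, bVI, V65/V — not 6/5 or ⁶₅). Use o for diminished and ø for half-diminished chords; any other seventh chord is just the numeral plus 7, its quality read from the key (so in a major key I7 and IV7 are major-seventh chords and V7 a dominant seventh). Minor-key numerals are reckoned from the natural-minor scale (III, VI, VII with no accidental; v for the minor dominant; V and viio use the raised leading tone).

VII6

Stacked in thirds the chord is G-B-D: a major triad on G.
G is scale degree 7 in A minor, and a major triad on that degree is written VII.
With B in the bass the chord is in first inversion, so the figured bass is 6.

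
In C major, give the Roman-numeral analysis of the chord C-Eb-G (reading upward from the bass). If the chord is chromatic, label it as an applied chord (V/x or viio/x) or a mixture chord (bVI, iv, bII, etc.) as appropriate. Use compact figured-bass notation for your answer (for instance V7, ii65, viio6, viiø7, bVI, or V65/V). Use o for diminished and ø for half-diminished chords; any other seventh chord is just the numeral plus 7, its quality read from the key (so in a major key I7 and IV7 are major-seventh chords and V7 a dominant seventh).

The pitches C-Eb-G form a minor triad rooted on C.
C is the first degree of C major. This is the minor tonic, borrowed from the parallel minor.

i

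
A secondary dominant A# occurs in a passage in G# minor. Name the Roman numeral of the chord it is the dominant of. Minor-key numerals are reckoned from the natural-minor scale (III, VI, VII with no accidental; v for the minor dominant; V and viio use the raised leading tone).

V

The chord is a major triad on A#.
A dominant resolves down a perfect fifth: A# → D#. In G# minor, D# is scale degree 5, i.e. V.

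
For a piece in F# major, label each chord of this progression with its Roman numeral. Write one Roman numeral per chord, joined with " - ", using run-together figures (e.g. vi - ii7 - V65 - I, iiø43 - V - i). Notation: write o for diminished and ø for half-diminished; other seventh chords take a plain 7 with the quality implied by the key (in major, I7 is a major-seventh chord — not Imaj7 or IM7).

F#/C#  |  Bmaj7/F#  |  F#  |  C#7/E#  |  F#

I64 - IV43 - I - V65 - I

F#/C#: major triad on F# = scale degree 1 → I64.
Bmaj7/F#: major seventh chord on B = scale degree 4 → IV43.
F#: root F# is the tonic; major triad there is I.
C#7/E# has root C#, degree 5 in F# major, so V65.
F#: major triad on F# = scale degree 1 → I.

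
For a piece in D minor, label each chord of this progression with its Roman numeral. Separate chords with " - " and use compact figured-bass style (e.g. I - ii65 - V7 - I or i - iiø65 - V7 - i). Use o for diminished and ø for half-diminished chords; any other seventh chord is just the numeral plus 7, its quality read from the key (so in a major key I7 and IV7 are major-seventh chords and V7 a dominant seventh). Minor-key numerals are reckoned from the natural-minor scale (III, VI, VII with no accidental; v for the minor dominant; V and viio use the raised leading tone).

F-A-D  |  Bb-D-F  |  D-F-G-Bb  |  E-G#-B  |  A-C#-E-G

F-A-D: root D is the tonic; minor triad there is i6.
Bb-D-F: major triad on Bb = scale degree 6 → VI.
D-F-G-Bb: root G is the subdominant; minor seventh chord there is iv43.
E-G#-B: a major triad on E, the applied dominant of V → V/V.
A-C#-E-G: root A is the dominant; dominant seventh chord there is V7.

i6 - VI - iv43 - V/V - V7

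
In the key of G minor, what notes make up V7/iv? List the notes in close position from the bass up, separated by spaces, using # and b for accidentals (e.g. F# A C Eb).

The slash means an applied dominant: we want the dominant of iv. In G minor, iv is C minor, and its dominant is built on G.
Building a dominant seventh chord on G gives G-B-D-F.

G B D F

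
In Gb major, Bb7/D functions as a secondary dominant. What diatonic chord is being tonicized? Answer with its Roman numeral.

vi

The chord is a dominant seventh chord on Bb.
A dominant resolves down a perfect fifth: Bb → Eb. In Gb major, Eb is scale degree 6, i.e. vi.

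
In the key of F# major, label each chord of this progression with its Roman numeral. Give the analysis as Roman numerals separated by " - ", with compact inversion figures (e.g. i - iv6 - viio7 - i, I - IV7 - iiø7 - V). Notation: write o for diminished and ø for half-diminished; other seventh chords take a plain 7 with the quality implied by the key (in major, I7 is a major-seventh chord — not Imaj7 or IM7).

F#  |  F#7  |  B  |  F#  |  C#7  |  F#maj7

F#: root F# is the tonic; major triad there is I.
F#7 is the secondary dominant of IV (dominant seventh chord on F#): V7/IV.
B: root B is the subdominant; major triad there is IV.
F#: root F# is the tonic; major triad there is I.
C#7: root C# is the dominant; dominant seventh chord there is V7.
F#maj7: root F# is the tonic; major seventh chord there is I7.

I - V7/IV - IV - I - V7 - I7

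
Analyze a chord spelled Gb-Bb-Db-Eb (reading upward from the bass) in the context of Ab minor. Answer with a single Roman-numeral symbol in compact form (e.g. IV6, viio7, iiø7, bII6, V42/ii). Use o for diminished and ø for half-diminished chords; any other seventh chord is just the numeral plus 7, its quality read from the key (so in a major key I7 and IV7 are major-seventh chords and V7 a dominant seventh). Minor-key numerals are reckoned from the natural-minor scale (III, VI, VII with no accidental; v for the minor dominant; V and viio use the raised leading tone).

Stacked in thirds the chord is Eb-Gb-Bb-Db: a minor seventh chord on Eb.
In Ab minor, Eb is the dominant; the diatonic minor seventh chord there is v7.
With Gb in the bass the chord is in first inversion, so the figured bass is 65.

v65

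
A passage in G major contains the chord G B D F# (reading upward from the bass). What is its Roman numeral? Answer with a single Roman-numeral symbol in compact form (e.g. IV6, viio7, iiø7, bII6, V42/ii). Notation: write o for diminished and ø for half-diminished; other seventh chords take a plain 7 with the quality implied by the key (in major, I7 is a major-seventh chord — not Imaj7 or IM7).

Stacked in thirds the chord is G-B-D-F#: a major seventh chord on G.
G is scale degree 1 in G major, and a major seventh chord on that degree is written I7.

I7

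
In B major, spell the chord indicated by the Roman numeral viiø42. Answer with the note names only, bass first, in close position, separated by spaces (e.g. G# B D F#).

G# A# C# E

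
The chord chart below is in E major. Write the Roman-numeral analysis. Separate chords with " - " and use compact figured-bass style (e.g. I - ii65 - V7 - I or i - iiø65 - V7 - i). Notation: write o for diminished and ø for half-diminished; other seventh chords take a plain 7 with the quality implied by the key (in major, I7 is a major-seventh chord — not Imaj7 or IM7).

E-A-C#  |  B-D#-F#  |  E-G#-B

IV64 - V - I

E-A-C#: root A is the subdominant; major triad there is IV64.
B-D#-F#: major triad on B = scale degree 5 → V.
E-G#-B: major triad on E = scale degree 1 → I.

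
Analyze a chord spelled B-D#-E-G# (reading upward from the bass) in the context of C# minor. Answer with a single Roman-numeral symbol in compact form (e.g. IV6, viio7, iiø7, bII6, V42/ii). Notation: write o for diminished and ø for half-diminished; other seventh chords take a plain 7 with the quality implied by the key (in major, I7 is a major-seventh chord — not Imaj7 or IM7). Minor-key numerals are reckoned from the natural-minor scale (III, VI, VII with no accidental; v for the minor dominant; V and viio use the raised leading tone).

III43

Stacked in thirds the chord is E-G#-B-D#: a major seventh chord on E.
E is scale degree 3 in C# minor, and a major seventh chord on that degree is written III7.
With B in the bass the chord is in second inversion, so the figured bass is 43.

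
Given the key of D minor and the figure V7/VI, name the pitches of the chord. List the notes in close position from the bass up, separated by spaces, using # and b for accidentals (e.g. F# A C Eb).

The slash means an applied dominant: we want the dominant of VI. In D minor, VI is Bb major, and its dominant is built on F.
Building a dominant seventh chord on F gives F-A-C-Eb.

F A C Eb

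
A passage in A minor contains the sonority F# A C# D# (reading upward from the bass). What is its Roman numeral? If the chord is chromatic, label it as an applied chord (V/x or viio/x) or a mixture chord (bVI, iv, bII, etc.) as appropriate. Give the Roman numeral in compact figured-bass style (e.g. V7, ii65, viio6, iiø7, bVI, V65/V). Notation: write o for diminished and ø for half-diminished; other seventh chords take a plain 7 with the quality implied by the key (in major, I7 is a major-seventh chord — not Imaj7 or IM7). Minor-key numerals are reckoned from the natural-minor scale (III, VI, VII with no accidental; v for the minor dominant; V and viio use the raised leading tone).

viiø65/V

The pitches D#-F#-A-C# form a half-diminished seventh chord rooted on D#.
D# sits a half step below E (V in A minor); a diminished chord there is the applied leading-tone chord of V.
With F# in the bass the chord is in first inversion, so the figured bass is 65.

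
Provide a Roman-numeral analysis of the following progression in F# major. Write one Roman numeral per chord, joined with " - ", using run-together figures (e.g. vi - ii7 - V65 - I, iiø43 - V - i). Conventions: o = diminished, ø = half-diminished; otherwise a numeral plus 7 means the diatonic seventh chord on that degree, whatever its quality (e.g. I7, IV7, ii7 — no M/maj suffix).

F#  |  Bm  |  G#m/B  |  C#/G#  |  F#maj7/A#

I - iv - ii6 - V64 - I65

F#: root F# is the tonic; major triad there is I.
Bm: B with this quality isn't in the key; it's iv, borrowed from the parallel minor.
G#m/B: root G# is the supertonic; minor triad there is ii6.
C#/G# has root C#, degree 5 in F# major, so V64.
F#maj7/A# has root F#, degree 1 in F# major, so I65.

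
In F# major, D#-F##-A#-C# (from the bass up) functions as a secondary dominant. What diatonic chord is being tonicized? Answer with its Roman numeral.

The chord is a dominant seventh chord on D#.
A dominant resolves down a perfect fifth: D# → G#. In F# major, G# is scale degree 2, i.e. ii.

ii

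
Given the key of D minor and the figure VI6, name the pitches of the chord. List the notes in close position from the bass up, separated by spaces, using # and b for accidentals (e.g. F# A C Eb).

D F Bb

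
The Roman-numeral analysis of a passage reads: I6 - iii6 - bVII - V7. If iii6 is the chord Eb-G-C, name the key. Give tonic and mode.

Ab major

The anchor chord is a minor triad on C, labeled iii6.
If C is scale degree 3 and the mode makes that degree carry a minor triad, the tonic is Ab and the mode is major.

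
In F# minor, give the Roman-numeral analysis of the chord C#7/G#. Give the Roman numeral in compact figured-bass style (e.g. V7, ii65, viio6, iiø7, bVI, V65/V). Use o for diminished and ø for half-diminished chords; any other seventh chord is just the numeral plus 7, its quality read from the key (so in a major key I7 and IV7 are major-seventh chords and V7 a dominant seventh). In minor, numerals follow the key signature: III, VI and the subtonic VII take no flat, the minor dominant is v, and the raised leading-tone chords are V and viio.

V43

Stacked in thirds the chord is C#-E#-G#-B: a dominant seventh chord on C#.
In F# minor, C# is the dominant; the diatonic dominant seventh chord there is V7.
With G# in the bass the chord is in second inversion, so the figured bass is 43.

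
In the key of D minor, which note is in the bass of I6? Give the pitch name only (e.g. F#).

F#

I in D minor has root D; the chord is D-F#-A.
The figure 6 means first inversion — the third is in the bass.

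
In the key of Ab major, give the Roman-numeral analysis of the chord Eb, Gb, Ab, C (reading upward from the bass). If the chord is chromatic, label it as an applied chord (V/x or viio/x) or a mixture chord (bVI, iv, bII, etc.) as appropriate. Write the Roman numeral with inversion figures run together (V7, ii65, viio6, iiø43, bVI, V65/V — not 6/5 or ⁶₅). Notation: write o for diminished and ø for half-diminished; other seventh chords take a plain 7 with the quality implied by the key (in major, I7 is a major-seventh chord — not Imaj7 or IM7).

Stacked in thirds the chord is Ab-C-Eb-Gb: a dominant seventh chord on Ab.
Ab is not a diatonic chord root with this quality in Ab major, but it lies a perfect fifth above Db (IV), so the chord functions as an applied dominant of IV.
With Eb in the bass the chord is in second inversion, so the figured bass is 43.

V43/IV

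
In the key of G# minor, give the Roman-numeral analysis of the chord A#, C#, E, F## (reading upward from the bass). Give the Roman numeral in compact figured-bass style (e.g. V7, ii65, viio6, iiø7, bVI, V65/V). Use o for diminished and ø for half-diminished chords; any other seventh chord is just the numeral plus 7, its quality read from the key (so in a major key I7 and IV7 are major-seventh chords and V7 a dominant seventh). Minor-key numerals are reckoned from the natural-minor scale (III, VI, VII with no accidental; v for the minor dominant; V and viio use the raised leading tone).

The pitches F##-A#-C#-E form a fully diminished seventh chord rooted on F##.
F## is scale degree 7 in G# minor, and a fully diminished seventh chord on that degree is written viio7.
With A# in the bass the chord is in first inversion, so the figured bass is 65.

viio65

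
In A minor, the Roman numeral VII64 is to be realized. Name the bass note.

VII in A minor has root G; the chord is G-B-D.
The figure 64 means second inversion — the fifth is in the bass.

D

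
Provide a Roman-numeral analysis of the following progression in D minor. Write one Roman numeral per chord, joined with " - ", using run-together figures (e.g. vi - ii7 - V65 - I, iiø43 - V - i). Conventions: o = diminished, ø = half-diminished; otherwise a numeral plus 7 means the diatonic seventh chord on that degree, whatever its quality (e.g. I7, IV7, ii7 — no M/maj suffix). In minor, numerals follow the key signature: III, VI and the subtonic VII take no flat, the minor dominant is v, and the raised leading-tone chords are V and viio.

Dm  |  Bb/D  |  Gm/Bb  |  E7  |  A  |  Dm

Dm has root D, degree 1 in D minor, so i.
Bb/D: major triad on Bb = scale degree 6 → VI6.
Gm/Bb has root G, degree 4 in D minor, so iv6.
E7 is the secondary dominant of V (dominant seventh chord on E): V7/V.
A: root A is the dominant; major triad there is V.
Dm has root D, degree 1 in D minor, so i.

i - VI6 - iv6 - V7/V - V - i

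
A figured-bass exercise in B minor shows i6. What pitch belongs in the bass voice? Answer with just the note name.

D

i in B minor has root B; the chord is B-D-F#.
The figure 6 means first inversion — the third is in the bass.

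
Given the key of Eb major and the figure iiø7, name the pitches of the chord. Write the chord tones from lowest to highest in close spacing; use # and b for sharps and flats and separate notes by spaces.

F Ab Cb Eb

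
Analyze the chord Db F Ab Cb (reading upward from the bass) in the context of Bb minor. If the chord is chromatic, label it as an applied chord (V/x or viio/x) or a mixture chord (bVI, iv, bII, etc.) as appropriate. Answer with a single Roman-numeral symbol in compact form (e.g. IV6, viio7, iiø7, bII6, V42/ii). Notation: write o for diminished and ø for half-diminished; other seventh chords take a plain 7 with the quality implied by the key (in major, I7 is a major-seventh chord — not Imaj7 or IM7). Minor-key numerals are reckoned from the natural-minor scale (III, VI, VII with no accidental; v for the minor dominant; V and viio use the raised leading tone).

V7/VI

Stacked in thirds the chord is Db-F-Ab-Cb: a dominant seventh chord on Db.
Db is not a diatonic chord root with this quality in Bb minor, but it lies a perfect fifth above Gb (VI), so the chord functions as an applied dominant of VI.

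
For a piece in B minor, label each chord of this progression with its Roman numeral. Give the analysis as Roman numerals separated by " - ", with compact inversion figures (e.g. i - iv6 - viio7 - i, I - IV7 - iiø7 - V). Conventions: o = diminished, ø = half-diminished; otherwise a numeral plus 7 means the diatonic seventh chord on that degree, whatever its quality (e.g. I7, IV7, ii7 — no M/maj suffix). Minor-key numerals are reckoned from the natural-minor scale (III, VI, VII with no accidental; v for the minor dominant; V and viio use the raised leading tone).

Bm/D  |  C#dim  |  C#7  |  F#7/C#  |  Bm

i6 - iio - V7/V - V43 - i

Bm/D: minor triad on B = scale degree 1 → i6.
C#dim: root C# is the supertonic; diminished triad there is iio.
C#7: a dominant seventh chord on C#, the applied dominant of V → V7/V.
F#7/C# has root F#, degree 5 in B minor, so V43.
Bm: minor triad on B = scale degree 1 → i.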